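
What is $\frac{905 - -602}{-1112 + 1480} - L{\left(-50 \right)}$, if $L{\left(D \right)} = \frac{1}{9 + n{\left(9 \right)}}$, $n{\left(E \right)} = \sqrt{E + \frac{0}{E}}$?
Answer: $\frac{4429}{1104} \approx 4.0118$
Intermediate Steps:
$n{\left(E \right)} = \sqrt{E}$ ($n{\left(E \right)} = \sqrt{E + 0} = \sqrt{E}$)
$L{\left(D \right)} = \frac{1}{12}$ ($L{\left(D \right)} = \frac{1}{9 + \sqrt{9}} = \frac{1}{9 + 3} = \frac{1}{12}$)
$\frac{905 - -602}{-1112 + 1480} - L{\left(-50 \right)} = \frac{905 - -602}{-1112 + 1480} - \frac{1}{12} = \frac{905 + 602}{368} - \frac{1}{12} = 1507 \cdot \frac{1}{368} - \frac{1}{12} = \frac{1507}{368} - \frac{1}{12} = \frac{4429}{1104}$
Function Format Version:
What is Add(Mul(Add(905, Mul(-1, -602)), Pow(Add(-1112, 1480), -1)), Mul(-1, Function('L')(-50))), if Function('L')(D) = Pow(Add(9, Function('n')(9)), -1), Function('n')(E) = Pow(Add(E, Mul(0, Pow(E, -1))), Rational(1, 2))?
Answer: Rational(4429, 1104) ≈ 4.0118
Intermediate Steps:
Function('n')(E) = Pow(E, Rational(1, 2)) (Function('n')(E) = Pow(Add(E, 0), Rational(1, 2)) = Pow(E, Rational(1, 2)))
Function('L')(D) = Rational(1, 12) (Function('L')(D) = Pow(Add(9, Pow(9, Rational(1, 2))), -1) = Pow(Add(9, 3), -1) = Pow(12, -1) = Rational(1, 12))
Add(Mul(Add(905, Mul(-1, -602)), Pow(Add(-1112, 1480), -1)), Mul(-1, Function('L')(-50))) = Add(Mul(Add(905, Mul(-1, -602)), Pow(Add(-1112, 1480), -1)), Mul(-1, Rational(1, 12))) = Add(Mul(Add(905, 602), Pow(368, -1)), Rational(-1, 12)) = Add(Mul(1507, Rational(1, 368)), Rational(-1, 12)) = Add(Rational(1507, 368), Rational(-1, 12)) = Rational(4429, 1104)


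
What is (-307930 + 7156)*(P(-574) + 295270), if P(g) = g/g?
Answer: -88809839754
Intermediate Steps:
P(g) = 1
(-307930 + 7156)*(P(-574) + 295270) = (-307930 + 7156)*(1 + 295270) = -300774*295271 = -88809839754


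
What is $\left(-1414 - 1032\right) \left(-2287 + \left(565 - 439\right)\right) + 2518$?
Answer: $5288324$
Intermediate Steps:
$\left(-1414 - 1032\right) \left(-2287 + \left(565 - 439\right)\right) + 2518 = - 2446 \left(-2287 + \left(565 - 439\right)\right) + 2518 = - 2446 \left(-2287 + 126\right) + 2518 = \left(-2446\right) \left(-2161\right) + 2518 = 5285806 + 2518 = 5288324$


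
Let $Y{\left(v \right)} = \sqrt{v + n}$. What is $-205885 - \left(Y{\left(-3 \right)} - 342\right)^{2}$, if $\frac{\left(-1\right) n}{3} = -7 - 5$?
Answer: $-322882 + 684 \sqrt{33} \approx -3.1895 \cdot 10^{5}$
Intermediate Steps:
$n = 36$ ($n = - 3 \left(-7 - 5\right) = \left(-3\right) \left(-12\right) = 36$)
$Y{\left(v \right)} = \sqrt{36 + v}$ ($Y{\left(v \right)} = \sqrt{v + 36} = \sqrt{36 + v}$)
$-205885 - \left(Y{\left(-3 \right)} - 342\right)^{2} = -205885 - \left(\sqrt{36 - 3} - 342\right)^{2} = -205885 - \left(\sqrt{33} - 342\right)^{2} = -205885 - \left(-342 + \sqrt{33}\right)^{2}$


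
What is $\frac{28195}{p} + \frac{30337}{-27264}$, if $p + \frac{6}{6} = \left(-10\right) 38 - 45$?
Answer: $- \frac{1834817}{27264} \approx -67.298$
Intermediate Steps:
$p = -426$ ($p = -1 - 425 = -426$)
$\frac{28195}{p} + \frac{30337}{-27264} = \frac{28195}{-426} + \frac{30337}{-27264} = 28195 \left(- \frac{1}{426}\right) + 30337 \left(- \frac{1}{27264}\right) = - \frac{28195}{426} - \frac{30337}{27264} = - \frac{1834817}{27264}$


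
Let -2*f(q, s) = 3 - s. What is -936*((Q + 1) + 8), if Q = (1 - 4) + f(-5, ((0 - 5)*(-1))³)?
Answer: -62712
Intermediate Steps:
f(q, s) = -3/2 + s/2 (f(q, s) = -(3 - s)/2 = -3/2 + s/2)
Q = 58 (Q = (1 - 4) + (-3/2 + ((0 - 5)*(-1))³/2) = -3 + (-3/2 + (-5*(-1))³/2) = -3 + (-3/2 + (½)*5³) = -3 + (-3/2 + (½)*125) = -3 + (-3/2 + 125/2) = -3 + 61 = 58)
-936*((Q + 1) + 8) = -936*((58 + 1) + 8) = -936*(59 + 8) = -936*67 = -62712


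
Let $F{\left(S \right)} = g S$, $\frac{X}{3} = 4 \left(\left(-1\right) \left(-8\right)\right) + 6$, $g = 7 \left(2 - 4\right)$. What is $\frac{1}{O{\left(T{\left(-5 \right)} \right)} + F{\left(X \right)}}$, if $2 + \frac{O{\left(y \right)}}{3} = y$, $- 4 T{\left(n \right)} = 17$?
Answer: $- \frac{4}{6459} \approx -0.00061929$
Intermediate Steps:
$T{\left(n \right)} = - \frac{17}{4}$ ($T{\left(n \right)} = \left(- \frac{1}{4}\right) 17 = - \frac{17}{4}$)
$O{\left(y \right)} = -6 + 3 y$
$g = -14$ ($g = 7 \left(-2\right) = -14$)
$X = 114$ ($X = 3 \left(4 \left(\left(-1\right) \left(-8\right)\right) + 6\right) = 3 \left(4 \cdot 8 + 6\right) = 3 \left(32 + 6\right) = 3 \cdot 38 = 114$)
$F{\left(S \right)} = - 14 S$
$\frac{1}{O{\left(T{\left(-5 \right)} \right)} + F{\left(X \right)}} = \frac{1}{\left(-6 + 3 \left(- \frac{17}{4}\right)\right) - 1596} = \frac{1}{\left(-6 - \frac{51}{4}\right) - 1596} = \frac{1}{- \frac{75}{4} - 1596} = \frac{1}{- \frac{6459}{4}} = - \frac{4}{6459}$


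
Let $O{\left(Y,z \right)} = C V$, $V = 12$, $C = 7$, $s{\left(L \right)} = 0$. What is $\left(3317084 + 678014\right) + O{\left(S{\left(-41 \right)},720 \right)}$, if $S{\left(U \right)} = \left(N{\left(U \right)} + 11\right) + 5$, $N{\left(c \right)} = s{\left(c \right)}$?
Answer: $3995182$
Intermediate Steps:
$N{\left(c \right)} = 0$
$S{\left(U \right)} = 16$ ($S{\left(U \right)} = \left(0 + 11\right) + 5 = 11 + 5 = 16$)
$O{\left(Y,z \right)} = 84$ ($O{\left(Y,z \right)} = 7 \cdot 12 = 84$)
$\left(3317084 + 678014\right) + O{\left(S{\left(-41 \right)},720 \right)} = \left(3317084 + 678014\right) + 84 = 3995098 + 84 = 3995182$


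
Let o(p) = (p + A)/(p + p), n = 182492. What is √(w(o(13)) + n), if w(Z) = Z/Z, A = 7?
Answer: 9*√2253 ≈ 427.19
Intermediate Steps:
o(p) = (7 + p)/(2*p) (o(p) = (p + 7)/(p + p) = (7 + p)/((2*p)) = (7 + p)*(1/(2*p)) = (7 + p)/(2*p))
w(Z) = 1
√(w(o(13)) + n) = √(1 + 182492) = √182493 = 9*√2253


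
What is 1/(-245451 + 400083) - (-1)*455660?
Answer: 70459617121/154632 ≈ 4.5566e+5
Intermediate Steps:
1/(-245451 + 400083) - (-1)*455660 = 1/154632 - 1*(-455660) = 1/154632 + 455660 = 70459617121/154632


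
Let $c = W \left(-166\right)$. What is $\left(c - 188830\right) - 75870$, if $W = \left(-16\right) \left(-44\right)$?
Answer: $-381564$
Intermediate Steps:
$W = 704$
$c = -116864$ ($c = 704 \left(-166\right) = -116864$)
$\left(c - 188830\right) - 75870 = \left(-116864 - 188830\right) - 75870 = -305694 - 75870 = -381564$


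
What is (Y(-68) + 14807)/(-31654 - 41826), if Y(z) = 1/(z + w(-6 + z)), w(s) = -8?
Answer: -1125331/5584480 ≈ -0.20151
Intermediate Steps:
Y(z) = 1/(-8 + z) (Y(z) = 1/(z - 8) = 1/(-8 + z))
(Y(-68) + 14807)/(-31654 - 41826) = (1/(-8 - 68) + 14807)/(-31654 - 41826) = (1/(-76) + 14807)/(-73480) = (-1/76 + 14807)*(-1/73480) = (1125331/76)*(-1/73480) = -1125331/5584480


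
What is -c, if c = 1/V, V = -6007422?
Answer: 1/6007422 ≈ 1.6646e-7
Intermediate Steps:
c = -1/6007422 (c = 1/(-6007422) = -1/6007422 ≈ -1.6646e-7)
-c = -1*(-1/6007422) = 1/6007422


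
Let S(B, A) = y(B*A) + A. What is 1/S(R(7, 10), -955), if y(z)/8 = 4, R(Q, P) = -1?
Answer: -1/923 ≈ -0.0010834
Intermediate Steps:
y(z) = 32 (y(z) = 8*4 = 32)
S(B, A) = 32 + A
1/S(R(7, 10), -955) = 1/(32 - 955) = 1/(-923) = -1/923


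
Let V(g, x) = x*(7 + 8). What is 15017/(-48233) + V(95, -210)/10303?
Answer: -306654101/496944599 ≈ -0.61708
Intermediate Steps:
V(g, x) = 15*x (V(g, x) = x*15 = 15*x)
15017/(-48233) + V(95, -210)/10303 = 15017/(-48233) + (15*(-210))/10303 = 15017*(-1/48233) - 3150*1/10303 = -15017/48233 - 3150/10303 = -306654101/496944599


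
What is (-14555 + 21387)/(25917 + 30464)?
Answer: 6832/56381 ≈ 0.12118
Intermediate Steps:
(-14555 + 21387)/(25917 + 30464) = 6832/56381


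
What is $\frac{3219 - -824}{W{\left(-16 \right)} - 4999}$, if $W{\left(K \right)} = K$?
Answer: $- \frac{4043}{5015} \approx -0.80618$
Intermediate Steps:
$\frac{3219 - -824}{W{\left(-16 \right)} - 4999} = \frac{3219 - -824}{-16 - 4999} = \frac{3219 + 824}{-5015} = 4043 \left(- \frac{1}{5015}\right) = - \frac{4043}{5015}$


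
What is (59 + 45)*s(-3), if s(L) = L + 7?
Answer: 416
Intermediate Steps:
s(L) = 7 + L
(59 + 45)*s(-3) = (59 + 45)*(7 - 3) = 104*4 = 416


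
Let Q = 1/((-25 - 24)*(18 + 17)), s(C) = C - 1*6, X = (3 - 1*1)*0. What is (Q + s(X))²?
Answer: 105904681/2941225 ≈ 36.007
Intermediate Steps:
X = 0 (X = (3 - 1)*0 = 2*0 = 0)
s(C) = -6 + C (s(C) = C - 6 = -6 + C)
Q = -1/1715 (Q = 1/(-49*35) = 1/(-1715) = -1/1715 ≈ -0.00058309)
(Q + s(X))² = (-1/1715 + (-6 + 0))² = (-1/1715 - 6)² = (-10291/1715)² = 105904681/2941225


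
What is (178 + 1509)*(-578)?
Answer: -975086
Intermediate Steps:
(178 + 1509)*(-578) = 1687*(-578) = -975086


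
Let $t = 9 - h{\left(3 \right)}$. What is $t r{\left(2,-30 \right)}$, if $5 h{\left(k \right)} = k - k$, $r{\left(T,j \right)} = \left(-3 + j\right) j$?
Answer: $8910$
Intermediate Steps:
$r{\left(T,j \right)} = j \left(-3 + j\right)$
$h{\left(k \right)} = 0$ ($h{\left(k \right)} = \frac{k - k}{5} = \frac{1}{5} \cdot 0 = 0$)
$t = 9$ ($t = 9 - 0 = 9 + 0 = 9$)
$t r{\left(2,-30 \right)} = 9 \left(- 30 \left(-3 - 30\right)\right) = 9 \left(\left(-30\right) \left(-33\right)\right) = 9 \cdot 990 = 8910$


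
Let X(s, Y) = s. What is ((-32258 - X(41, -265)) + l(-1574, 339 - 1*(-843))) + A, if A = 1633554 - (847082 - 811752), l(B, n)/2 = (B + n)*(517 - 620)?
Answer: 1646677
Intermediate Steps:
l(B, n) = -206*B - 206*n (l(B, n) = 2*((B + n)*(517 - 620)) = 2*((B + n)*(-103)) = 2*(-103*B - 103*n) = -206*B - 206*n)
A = 1598224 (A = 1633554 - 1*35330 = 1633554 - 35330 = 1598224)
((-32258 - X(41, -265)) + l(-1574, 339 - 1*(-843))) + A = ((-32258 - 1*41) + (-206*(-1574) - 206*(339 - 1*(-843)))) + 1598224 = ((-32258 - 41) + (324244 - 206*(339 + 843))) + 1598224 = (-32299 + (324244 - 206*1182)) + 1598224 = (-32299 + (324244 - 243492)) + 1598224 = (-32299 + 80752) + 1598224 = 48453 + 1598224 = 1646677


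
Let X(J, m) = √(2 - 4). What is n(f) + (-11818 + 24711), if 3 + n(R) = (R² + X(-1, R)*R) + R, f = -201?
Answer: 53090 - 201*I*√2 ≈ 53090.0 - 284.26*I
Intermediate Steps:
X(J, m) = I*√2 (X(J, m) = √(-2) = I*√2)
n(R) = -3 + R + R² + I*R*√2 (n(R) = -3 + ((R² + (I*√2)*R) + R) = -3 + ((R² + I*R*√2) + R) = -3 + (R + R² + I*R*√2) = -3 + R + R² + I*R*√2)
n(f) + (-11818 + 24711) = (-3 - 201 + (-201)² + I*(-201)*√2) + (-11818 + 24711) = (-3 - 201 + 40401 - 201*I*√2) + 12893 = (40197 - 201*I*√2) + 12893 = 53090 - 201*I*√2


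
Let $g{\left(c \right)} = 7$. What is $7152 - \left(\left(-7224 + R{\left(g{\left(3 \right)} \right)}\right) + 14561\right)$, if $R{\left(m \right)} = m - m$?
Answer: $-185$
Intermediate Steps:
$R{\left(m \right)} = 0$
$7152 - \left(\left(-7224 + R{\left(g{\left(3 \right)} \right)}\right) + 14561\right) = 7152 - \left(\left(-7224 + 0\right) + 14561\right) = 7152 - \left(-7224 + 14561\right) = 7152 - 7337 = -185$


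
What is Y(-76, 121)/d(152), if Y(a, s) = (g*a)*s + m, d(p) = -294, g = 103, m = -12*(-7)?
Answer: 473552/147 ≈ 3221.4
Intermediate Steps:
m = 84
Y(a, s) = 84 + 103*a*s (Y(a, s) = (103*a)*s + 84 = 103*a*s + 84 = 84 + 103*a*s)
Y(-76, 121)/d(152) = (84 + 103*(-76)*121)/(-294) = (84 - 947188)*(-1/294) = -947104*(-1/294) = 473552/147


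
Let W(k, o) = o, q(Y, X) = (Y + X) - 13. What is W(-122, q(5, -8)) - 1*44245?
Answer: -44261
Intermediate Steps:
q(Y, X) = -13 + X + Y (q(Y, X) = (X + Y) - 13 = -13 + X + Y)
W(-122, q(5, -8)) - 1*44245 = (-13 - 8 + 5) - 1*44245 = -16 - 44245 = -44261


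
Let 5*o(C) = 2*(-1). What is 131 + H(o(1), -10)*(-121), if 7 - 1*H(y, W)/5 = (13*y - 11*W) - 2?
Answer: 58090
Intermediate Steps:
o(C) = -⅖ (o(C) = (2*(-1))/5 = (⅕)*(-2) = -⅖)
H(y, W) = 45 - 65*y + 55*W (H(y, W) = 35 - 5*((13*y - 11*W) - 2) = 35 - 5*((-11*W + 13*y) - 2) = 35 - 5*(-2 - 11*W + 13*y) = 35 + (10 - 65*y + 55*W) = 45 - 65*y + 55*W)
131 + H(o(1), -10)*(-121) = 131 + (45 - 65*(-⅖) + 55*(-10))*(-121) = 131 + (45 + 26 - 550)*(-121) = 131 - 479*(-121) = 131 + 57959 = 58090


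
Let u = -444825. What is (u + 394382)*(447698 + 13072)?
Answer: -23242621110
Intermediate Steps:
(u + 394382)*(447698 + 13072) = (-444825 + 394382)*(447698 + 13072) = -50443*460770 = -23242621110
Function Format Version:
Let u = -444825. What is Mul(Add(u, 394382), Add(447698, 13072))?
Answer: -23242621110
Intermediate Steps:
Mul(Add(u, 394382), Add(447698, 13072)) = Mul(Add(-444825, 394382), Add(447698, 13072)) = Mul(-50443, 460770) = -23242621110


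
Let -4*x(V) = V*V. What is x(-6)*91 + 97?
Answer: -722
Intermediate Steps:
x(V) = -V**2/4 (x(V) = -V*V/4 = -V**2/4)
x(-6)*91 + 97 = -1/4*(-6)**2*91 + 97 = -1/4*36*91 + 97 = -9*91 + 97 = -819 + 97 = -722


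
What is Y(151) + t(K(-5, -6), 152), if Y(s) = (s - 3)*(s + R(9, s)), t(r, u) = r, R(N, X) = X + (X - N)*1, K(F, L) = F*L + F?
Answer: 65737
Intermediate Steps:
K(F, L) = F + F*L
R(N, X) = -N + 2*X (R(N, X) = X + (X - N) = -N + 2*X)
Y(s) = (-9 + 3*s)*(-3 + s) (Y(s) = (s - 3)*(s + (-1*9 + 2*s)) = (-3 + s)*(s + (-9 + 2*s)) = (-3 + s)*(-9 + 3*s) = (-9 + 3*s)*(-3 + s))
Y(151) + t(K(-5, -6), 152) = (27 - 18*151 + 3*151**2) - 5*(1 - 6) = (27 - 2718 + 3*22801) - 5*(-5) = (27 - 2718 + 68403) + 25 = 65712 + 25 = 65737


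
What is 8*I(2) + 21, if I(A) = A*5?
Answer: 101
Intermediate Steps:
I(A) = 5*A
8*I(2) + 21 = 8*(5*2) + 21 = 8*10 + 21 = 80 + 21 = 101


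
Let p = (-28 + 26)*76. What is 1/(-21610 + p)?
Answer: -1/21762 ≈ -4.5952e-5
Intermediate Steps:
p = -152 (p = -2*76 = -152)
1/(-21610 + p) = 1/(-21610 - 152) = 1/(-21762) = -1/21762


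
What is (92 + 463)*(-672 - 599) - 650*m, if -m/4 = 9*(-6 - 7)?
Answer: -1009605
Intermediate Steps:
m = 468 (m = -36*(-6 - 7) = -36*(-13) = -4*(-117) = 468)
(92 + 463)*(-672 - 599) - 650*m = (92 + 463)*(-672 - 599) - 650*468 = 555*(-1271) - 304200 = -705405 - 304200 = -1009605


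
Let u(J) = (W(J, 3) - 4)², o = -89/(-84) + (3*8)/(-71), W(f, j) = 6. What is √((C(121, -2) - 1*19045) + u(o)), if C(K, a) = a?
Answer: I*√19043 ≈ 138.0*I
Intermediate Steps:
o = 4303/5964 (o = -89*(-1/84) + 24*(-1/71) = 89/84 - 24/71 = 4303/5964 ≈ 0.72150)
u(J) = 4 (u(J) = (6 - 4)² = 2² = 4)
√((C(121, -2) - 1*19045) + u(o)) = √((-2 - 1*19045) + 4) = √((-2 - 19045) + 4) = √(-19047 + 4) = √(-19043) = I*√19043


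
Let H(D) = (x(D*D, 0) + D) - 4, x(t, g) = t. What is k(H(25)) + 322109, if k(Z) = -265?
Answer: 321844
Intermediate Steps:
H(D) = -4 + D + D² (H(D) = (D*D + D) - 4 = (D² + D) - 4 = (D + D²) - 4 = -4 + D + D²)
k(H(25)) + 322109 = -265 + 322109 = 321844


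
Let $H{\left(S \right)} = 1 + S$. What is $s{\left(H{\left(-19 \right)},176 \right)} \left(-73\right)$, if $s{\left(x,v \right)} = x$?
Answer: $1314$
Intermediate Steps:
$s{\left(H{\left(-19 \right)},176 \right)} \left(-73\right) = \left(1 - 19\right) \left(-73\right) = \left(-18\right) \left(-73\right) = 1314$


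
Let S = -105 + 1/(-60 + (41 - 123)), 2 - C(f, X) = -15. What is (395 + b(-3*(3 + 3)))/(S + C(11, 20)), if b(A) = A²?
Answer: -102098/12497 ≈ -8.1698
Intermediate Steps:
C(f, X) = 17 (C(f, X) = 2 - 1*(-15) = 2 + 15 = 17)
S = -14911/142 (S = -105 + 1/(-60 - 82) = -105 + 1/(-142) = -105 - 1/142 = -14911/142 ≈ -105.01)
(395 + b(-3*(3 + 3)))/(S + C(11, 20)) = (395 + (-3*(3 + 3))²)/(-14911/142 + 17) = (395 + (-3*6)²)/(-12497/142) = (395 + (-18)²)*(-142/12497) = (395 + 324)*(-142/12497) = 719*(-142/12497) = -102098/12497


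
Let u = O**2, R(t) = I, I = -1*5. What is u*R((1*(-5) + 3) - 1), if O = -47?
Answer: -11045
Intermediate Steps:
I = -5
R(t) = -5
u = 2209 (u = (-47)**2 = 2209)
u*R((1*(-5) + 3) - 1) = 2209*(-5) = -11045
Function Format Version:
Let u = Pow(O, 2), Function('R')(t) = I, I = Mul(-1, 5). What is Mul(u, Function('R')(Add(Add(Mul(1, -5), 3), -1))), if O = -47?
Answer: -11045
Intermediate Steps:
I = -5
Function('R')(t) = -5
u = 2209 (u = Pow(-47, 2) = 2209)
Mul(u, Function('R')(Add(Add(Mul(1, -5), 3), -1))) = Mul(2209, -5) = -11045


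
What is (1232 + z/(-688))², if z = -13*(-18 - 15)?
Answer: 717725812969/473344 ≈ 1.5163e+6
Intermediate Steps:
z = 429 (z = -13*(-33) = 429)
(1232 + z/(-688))² = (1232 + 429/(-688))² = (1232 + 429*(-1/688))² = (1232 - 429/688)² = (847187/688)² = 717725812969/473344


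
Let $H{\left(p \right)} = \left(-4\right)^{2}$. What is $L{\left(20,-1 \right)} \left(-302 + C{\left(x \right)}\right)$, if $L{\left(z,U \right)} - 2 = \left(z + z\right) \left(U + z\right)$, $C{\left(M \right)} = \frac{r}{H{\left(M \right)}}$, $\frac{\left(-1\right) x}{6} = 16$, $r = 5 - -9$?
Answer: $- \frac{917829}{4} \approx -2.2946 \cdot 10^{5}$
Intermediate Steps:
$r = 14$ ($r = 5 + 9 = 14$)
$H{\left(p \right)} = 16$
$x = -96$ ($x = \left(-6\right) 16 = -96$)
$C{\left(M \right)} = \frac{7}{8}$ ($C{\left(M \right)} = \frac{14}{16} = 14 \cdot \frac{1}{16} = \frac{7}{8}$)
$L{\left(z,U \right)} = 2 + 2 z \left(U + z\right)$ ($L{\left(z,U \right)} = 2 + \left(z + z\right) \left(U + z\right) = 2 + 2 z \left(U + z\right)$)
$L{\left(20,-1 \right)} \left(-302 + C{\left(x \right)}\right) = \left(2 + 2 \cdot 20^{2} + 2 \left(-1\right) 20\right) \left(-302 + \frac{7}{8}\right) = \left(2 + 2 \cdot 400 - 40\right) \left(- \frac{2409}{8}\right) = \left(2 + 800 - 40\right) \left(- \frac{2409}{8}\right) = 762 \left(- \frac{2409}{8}\right) = - \frac{917829}{4}$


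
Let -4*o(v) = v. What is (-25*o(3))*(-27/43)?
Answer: -2025/172 ≈ -11.773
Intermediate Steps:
o(v) = -v/4
(-25*o(3))*(-27/43) = (-(-25)*3/4)*(-27/43) = (-25*(-3/4))*(-27*1/43) = (75/4)*(-27/43) = -2025/172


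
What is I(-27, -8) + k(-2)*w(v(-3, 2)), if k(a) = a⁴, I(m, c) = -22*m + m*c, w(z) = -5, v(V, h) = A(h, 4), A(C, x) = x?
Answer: 730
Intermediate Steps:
v(V, h) = 4
I(m, c) = -22*m + c*m
I(-27, -8) + k(-2)*w(v(-3, 2)) = -27*(-22 - 8) + (-2)⁴*(-5) = -27*(-30) + 16*(-5) = 810 - 80 = 730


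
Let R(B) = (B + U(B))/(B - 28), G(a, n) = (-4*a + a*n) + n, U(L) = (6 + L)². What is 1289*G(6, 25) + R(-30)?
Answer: 5644258/29 ≈ 1.9463e+5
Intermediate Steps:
G(a, n) = n - 4*a + a*n
R(B) = (B + (6 + B)²)/(-28 + B) (R(B) = (B + (6 + B)²)/(B - 28) = (B + (6 + B)²)/(-28 + B))
1289*G(6, 25) + R(-30) = 1289*(25 - 4*6 + 6*25) + (-30 + (6 - 30)²)/(-28 - 30) = 1289*(25 - 24 + 150) + (-30 + (-24)²)/(-58) = 1289*151 - (-30 + 576)/58 = 194639 - 1/58*546 = 194639 - 273/29 = 5644258/29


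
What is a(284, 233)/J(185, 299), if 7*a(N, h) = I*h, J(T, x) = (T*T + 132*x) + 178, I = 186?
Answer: 43338/517097 ≈ 0.083810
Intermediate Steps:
J(T, x) = 178 + T² + 132*x (J(T, x) = (T² + 132*x) + 178 = 178 + T² + 132*x)
a(N, h) = 186*h/7 (a(N, h) = (186*h)/7 = 186*h/7)
a(284, 233)/J(185, 299) = ((186/7)*233)/(178 + 185² + 132*299) = 43338/(7*(178 + 34225 + 39468)) = (43338/7)/73871 = (43338/7)*(1/73871) = 43338/517097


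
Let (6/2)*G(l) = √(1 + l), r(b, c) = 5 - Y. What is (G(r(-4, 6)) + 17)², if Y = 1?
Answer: (51 + √5)²/9 ≈ 314.90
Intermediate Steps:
r(b, c) = 4 (r(b, c) = 5 - 1*1 = 5 - 1 = 4)
G(l) = √(1 + l)/3
(G(r(-4, 6)) + 17)² = (√(1 + 4)/3 + 17)² = (√5/3 + 17)² = (17 + √5/3)²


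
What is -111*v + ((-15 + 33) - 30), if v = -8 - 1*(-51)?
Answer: -4785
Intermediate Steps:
v = 43 (v = -8 + 51 = 43)
-111*v + ((-15 + 33) - 30) = -111*43 + ((-15 + 33) - 30) = -4773 + (18 - 30) = -4773 - 12 = -4785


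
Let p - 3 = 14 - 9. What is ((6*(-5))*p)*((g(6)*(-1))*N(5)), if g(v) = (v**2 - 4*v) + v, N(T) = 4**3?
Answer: 276480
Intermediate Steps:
N(T) = 64
g(v) = v**2 - 3*v
p = 8 (p = 3 + (14 - 9) = 3 + 5 = 8)
((6*(-5))*p)*((g(6)*(-1))*N(5)) = ((6*(-5))*8)*(((6*(-3 + 6))*(-1))*64) = (-30*8)*(((6*3)*(-1))*64) = -240*18*(-1)*64 = -(-4320)*64 = -240*(-1152) = 276480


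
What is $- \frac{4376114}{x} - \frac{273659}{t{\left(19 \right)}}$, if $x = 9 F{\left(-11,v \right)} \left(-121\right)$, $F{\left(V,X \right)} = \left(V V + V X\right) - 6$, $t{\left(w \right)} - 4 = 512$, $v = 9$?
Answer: $- \frac{104589983}{374616} \approx -279.19$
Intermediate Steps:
$t{\left(w \right)} = 516$ ($t{\left(w \right)} = 4 + 512 = 516$)
$F{\left(V,X \right)} = -6 + V^{2} + V X$ ($F{\left(V,X \right)} = \left(V^{2} + V X\right) - 6 = -6 + V^{2} + V X$)
$x = -17424$ ($x = 9 \left(-6 + \left(-11\right)^{2} - 99\right) \left(-121\right) = 9 \left(-6 + 121 - 99\right) \left(-121\right) = 9 \cdot 16 \left(-121\right) = 144 \left(-121\right) = -17424$)
$- \frac{4376114}{x} - \frac{273659}{t{\left(19 \right)}} = - \frac{4376114}{-17424} - \frac{273659}{516} = \left(-4376114\right) \left(- \frac{1}{17424}\right) - \frac{273659}{516} = \frac{2188057}{8712} - \frac{273659}{516} = - \frac{104589983}{374616}$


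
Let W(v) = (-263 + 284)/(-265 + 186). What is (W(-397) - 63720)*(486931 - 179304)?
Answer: -1548563862927/79 ≈ -1.9602e+10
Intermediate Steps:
W(v) = -21/79 (W(v) = 21/(-79) = 21*(-1/79) = -21/79)
(W(-397) - 63720)*(486931 - 179304) = (-21/79 - 63720)*(486931 - 179304) = -5033901/79*307627 = -1548563862927/79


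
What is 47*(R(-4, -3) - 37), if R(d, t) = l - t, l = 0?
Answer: -1598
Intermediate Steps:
R(d, t) = -t (R(d, t) = 0 - t = -t)
47*(R(-4, -3) - 37) = 47*(-1*(-3) - 37) = 47*(3 - 37) = 47*(-34) = -1598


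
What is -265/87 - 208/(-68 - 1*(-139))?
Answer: -36911/6177 ≈ -5.9756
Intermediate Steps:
-265/87 - 208/(-68 - 1*(-139)) = -265*1/87 - 208/(-68 + 139) = -265/87 - 208/71 = -36911/6177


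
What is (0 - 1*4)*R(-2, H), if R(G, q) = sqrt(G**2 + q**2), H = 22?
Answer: -8*sqrt(122) ≈ -88.363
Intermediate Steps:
(0 - 1*4)*R(-2, H) = (0 - 1*4)*sqrt((-2)**2 + 22**2) = (0 - 4)*sqrt(4 + 484) = -8*sqrt(122)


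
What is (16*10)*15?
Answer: 2400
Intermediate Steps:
(16*10)*15 = 160*15 = 2400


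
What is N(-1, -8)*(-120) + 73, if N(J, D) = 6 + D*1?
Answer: 313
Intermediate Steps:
N(J, D) = 6 + D
N(-1, -8)*(-120) + 73 = (6 - 8)*(-120) + 73 = -2*(-120) + 73 = 240 + 73 = 313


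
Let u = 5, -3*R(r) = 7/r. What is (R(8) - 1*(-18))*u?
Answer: 2125/24 ≈ 88.542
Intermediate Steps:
R(r) = -7/(3*r)
(R(8) - 1*(-18))*u = (-7/3/8 - 1*(-18))*5 = (-7/3*⅛ + 18)*5 = (-7/24 + 18)*5 = (425/24)*5 = 2125/24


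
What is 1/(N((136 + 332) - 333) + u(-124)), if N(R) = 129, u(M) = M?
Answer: 1/5 ≈ 0.20000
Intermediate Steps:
1/(N((136 + 332) - 333) + u(-124)) = 1/(129 - 124) = 1/5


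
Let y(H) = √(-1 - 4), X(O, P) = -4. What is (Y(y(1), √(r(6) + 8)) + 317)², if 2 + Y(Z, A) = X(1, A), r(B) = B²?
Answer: 96721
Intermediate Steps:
y(H) = I*√5 (y(H) = √(-5) = I*√5)
Y(Z, A) = -6 (Y(Z, A) = -2 - 4 = -6)
(Y(y(1), √(r(6) + 8)) + 317)² = (-6 + 317)² = 311² = 96721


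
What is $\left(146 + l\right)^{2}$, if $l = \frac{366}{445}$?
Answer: $\frac{4268792896}{198025} \approx 21557.0$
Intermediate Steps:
$l = \frac{366}{445}$ ($l = 366 \cdot \frac{1}{445} = \frac{366}{445} \approx 0.82247$)
$\left(146 + l\right)^{2} = \left(146 + \frac{366}{445}\right)^{2} = \left(\frac{65336}{445}\right)^{2} = \frac{4268792896}{198025}$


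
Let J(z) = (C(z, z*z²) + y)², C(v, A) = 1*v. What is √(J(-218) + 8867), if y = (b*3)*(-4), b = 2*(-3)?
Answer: √30183 ≈ 173.73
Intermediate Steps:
b = -6
C(v, A) = v
y = 72 (y = -6*3*(-4) = -18*(-4) = 72)
J(z) = (72 + z)² (J(z) = (z + 72)² = (72 + z)²)
√(J(-218) + 8867) = √((72 - 218)² + 8867) = √((-146)² + 8867) = √(21316 + 8867) = √30183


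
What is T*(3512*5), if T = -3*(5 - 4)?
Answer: -52680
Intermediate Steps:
T = -3 (T = -3*1 = -3)
T*(3512*5) = -10536*5 = -3*17560 = -52680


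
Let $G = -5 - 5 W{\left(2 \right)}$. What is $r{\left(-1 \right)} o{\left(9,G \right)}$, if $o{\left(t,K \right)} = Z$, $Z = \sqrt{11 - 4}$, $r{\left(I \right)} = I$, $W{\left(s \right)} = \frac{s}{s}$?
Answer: $- \sqrt{7} \approx -2.6458$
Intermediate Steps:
$W{\left(s \right)} = 1$
$G = -10$ ($G = -5 - 5 \cdot 1 = -5 - 5 = -10$)
$Z = \sqrt{7} \approx 2.6458$
$o{\left(t,K \right)} = \sqrt{7}$
$r{\left(-1 \right)} o{\left(9,G \right)} = - \sqrt{7}$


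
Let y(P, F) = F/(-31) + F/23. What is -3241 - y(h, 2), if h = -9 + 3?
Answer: -2310849/713 ≈ -3241.0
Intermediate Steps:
h = -6
y(P, F) = 8*F/713 (y(P, F) = F*(-1/31) + F*(1/23) = -F/31 + F/23 = 8*F/713)
-3241 - y(h, 2) = -3241 - 8*2/713 = -3241 - 1*16/713 = -3241 - 16/713 = -2310849/713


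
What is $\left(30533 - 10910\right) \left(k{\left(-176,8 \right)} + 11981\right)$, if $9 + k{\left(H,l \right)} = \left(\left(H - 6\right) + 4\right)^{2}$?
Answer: $856661688$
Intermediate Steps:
$k{\left(H,l \right)} = -9 + \left(-2 + H\right)^{2}$ ($k{\left(H,l \right)} = -9 + \left(\left(H - 6\right) + 4\right)^{2} = -9 + \left(\left(-6 + H\right) + 4\right)^{2} = -9 + \left(-2 + H\right)^{2}$)
$\left(30533 - 10910\right) \left(k{\left(-176,8 \right)} + 11981\right) = \left(30533 - 10910\right) \left(\left(-9 + \left(-2 - 176\right)^{2}\right) + 11981\right) = 19623 \left(\left(-9 + \left(-178\right)^{2}\right) + 11981\right) = 19623 \left(\left(-9 + 31684\right) + 11981\right) = 19623 \left(31675 + 11981\right) = 19623 \cdot 43656 = 856661688$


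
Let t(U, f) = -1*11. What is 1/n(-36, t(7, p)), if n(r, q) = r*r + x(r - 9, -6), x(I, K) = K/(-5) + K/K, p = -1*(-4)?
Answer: 5/6491 ≈ 0.00077030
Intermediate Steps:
p = 4
t(U, f) = -11
x(I, K) = 1 - K/5 (x(I, K) = K*(-⅕) + 1 = -K/5 + 1 = 1 - K/5)
n(r, q) = 11/5 + r² (n(r, q) = r*r + (1 - ⅕*(-6)) = r² + (1 + 6/5) = r² + 11/5 = 11/5 + r²)
1/n(-36, t(7, p)) = 1/(11/5 + (-36)²) = 1/(11/5 + 1296) = 1/(6491/5) = 5/6491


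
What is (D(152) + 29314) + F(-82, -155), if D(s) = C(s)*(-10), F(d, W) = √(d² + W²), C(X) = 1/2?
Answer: 29309 + √30749 ≈ 29484.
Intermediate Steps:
C(X) = ½
F(d, W) = √(W² + d²)
D(s) = -5 (D(s) = (½)*(-10) = -5)
(D(152) + 29314) + F(-82, -155) = (-5 + 29314) + √((-155)² + (-82)²) = 29309 + √(24025 + 6724) = 29309 + √30749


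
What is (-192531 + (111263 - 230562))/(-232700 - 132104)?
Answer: 155915/182402 ≈ 0.85479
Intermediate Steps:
(-192531 + (111263 - 230562))/(-232700 - 132104) = (-192531 - 119299)/(-364804) = -311830*(-1/364804) = 155915/182402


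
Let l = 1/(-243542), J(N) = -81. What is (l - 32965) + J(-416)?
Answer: -8048088933/243542 ≈ -33046.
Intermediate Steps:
l = -1/243542 ≈ -4.1061e-6
(l - 32965) + J(-416) = (-1/243542 - 32965) - 81 = -8028362031/243542 - 81 = -8048088933/243542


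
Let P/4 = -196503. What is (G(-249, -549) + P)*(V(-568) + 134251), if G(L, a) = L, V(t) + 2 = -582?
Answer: -105097149087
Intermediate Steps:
P = -786012 (P = 4*(-196503) = -786012)
V(t) = -584 (V(t) = -2 - 582 = -584)
(G(-249, -549) + P)*(V(-568) + 134251) = (-249 - 786012)*(-584 + 134251) = -786261*133667 = -105097149087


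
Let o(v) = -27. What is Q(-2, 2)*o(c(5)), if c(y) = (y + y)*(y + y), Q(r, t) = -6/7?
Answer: 162/7 ≈ 23.143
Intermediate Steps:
Q(r, t) = -6/7 (Q(r, t) = -6*⅐ = -6/7)
c(y) = 4*y² (c(y) = (2*y)*(2*y) = 4*y²)
Q(-2, 2)*o(c(5)) = -6/7*(-27) = 162/7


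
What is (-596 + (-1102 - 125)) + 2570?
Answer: 747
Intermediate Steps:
(-596 + (-1102 - 125)) + 2570 = (-596 - 1227) + 2570 = -1823 + 2570 = 747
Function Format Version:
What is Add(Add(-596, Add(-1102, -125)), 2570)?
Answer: 747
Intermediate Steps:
Add(Add(-596, Add(-1102, -125)), 2570) = Add(Add(-596, -1227), 2570) = Add(-1823, 2570) = 747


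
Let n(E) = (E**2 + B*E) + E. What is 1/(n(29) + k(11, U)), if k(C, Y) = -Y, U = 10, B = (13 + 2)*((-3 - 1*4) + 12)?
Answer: 1/3035 ≈ 0.00032949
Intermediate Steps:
B = 75 (B = 15*((-3 - 4) + 12) = 15*(-7 + 12) = 15*5 = 75)
n(E) = E**2 + 76*E (n(E) = (E**2 + 75*E) + E = E**2 + 76*E)
1/(n(29) + k(11, U)) = 1/(29*(76 + 29) - 1*10) = 1/(29*105 - 10) = 1/(3045 - 10) = 1/3035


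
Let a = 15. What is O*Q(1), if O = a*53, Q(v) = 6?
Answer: 4770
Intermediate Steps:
O = 795 (O = 15*53 = 795)
O*Q(1) = 795*6 = 4770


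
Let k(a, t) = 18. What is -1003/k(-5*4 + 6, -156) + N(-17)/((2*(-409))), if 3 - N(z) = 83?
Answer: -409507/7362 ≈ -55.624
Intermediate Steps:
N(z) = -80 (N(z) = 3 - 1*83 = 3 - 83 = -80)
-1003/k(-5*4 + 6, -156) + N(-17)/((2*(-409))) = -1003/18 - 80/(2*(-409)) = -1003*1/18 - 80/(-818) = -1003/18 - 80*(-1/818) = -1003/18 + 40/409 = -409507/7362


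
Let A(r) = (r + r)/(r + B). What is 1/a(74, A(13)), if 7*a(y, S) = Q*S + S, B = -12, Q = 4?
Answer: 7/130 ≈ 0.053846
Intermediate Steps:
A(r) = 2*r/(-12 + r) (A(r) = (r + r)/(r - 12) = (2*r)/(-12 + r) = 2*r/(-12 + r))
a(y, S) = 5*S/7 (a(y, S) = (4*S + S)/7 = (5*S)/7 = 5*S/7)
1/a(74, A(13)) = 1/(5*(2*13/(-12 + 13))/7) = 1/(5*(2*13/1)/7) = 1/(5*(2*13*1)/7) = 1/((5/7)*26) = 1/(130/7) = 7/130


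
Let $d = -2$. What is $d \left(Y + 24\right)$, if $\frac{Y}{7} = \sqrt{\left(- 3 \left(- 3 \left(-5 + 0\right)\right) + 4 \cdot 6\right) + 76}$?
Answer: $-48 - 14 \sqrt{55} \approx -151.83$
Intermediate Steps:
$Y = 7 \sqrt{55}$ ($Y = 7 \sqrt{\left(- 3 \left(- 3 \left(-5 + 0\right)\right) + 4 \cdot 6\right) + 76} = 7 \sqrt{\left(- 3 \left(\left(-3\right) \left(-5\right)\right) + 24\right) + 76} = 7 \sqrt{\left(\left(-3\right) 15 + 24\right) + 76} = 7 \sqrt{\left(-45 + 24\right) + 76} = 7 \sqrt{-21 + 76} = 7 \sqrt{55} \approx 51.913$)
$d \left(Y + 24\right) = - 2 \left(7 \sqrt{55} + 24\right) = - 2 \left(24 + 7 \sqrt{55}\right) = -48 - 14 \sqrt{55}$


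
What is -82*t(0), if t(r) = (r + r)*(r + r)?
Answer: 0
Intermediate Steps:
t(r) = 4*r**2 (t(r) = (2*r)*(2*r) = 4*r**2)
-82*t(0) = -328*0**2 = -328*0 = -82*0 = 0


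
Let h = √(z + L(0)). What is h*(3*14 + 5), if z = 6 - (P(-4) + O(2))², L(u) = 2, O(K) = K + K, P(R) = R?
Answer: 94*√2 ≈ 132.94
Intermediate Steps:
O(K) = 2*K
z = 6 (z = 6 - (-4 + 2*2)² = 6 - (-4 + 4)² = 6 - 1*0² = 6 - 1*0 = 6 + 0 = 6)
h = 2*√2 (h = √(6 + 2) = √8 = 2*√2 ≈ 2.8284)
h*(3*14 + 5) = (2*√2)*(3*14 + 5) = (2*√2)*(42 + 5) = (2*√2)*47 = 94*√2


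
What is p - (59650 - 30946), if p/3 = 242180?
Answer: 697836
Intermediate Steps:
p = 726540 (p = 3*242180 = 726540)
p - (59650 - 30946) = 726540 - (59650 - 30946) = 726540 - 1*28704 = 726540 - 28704 = 697836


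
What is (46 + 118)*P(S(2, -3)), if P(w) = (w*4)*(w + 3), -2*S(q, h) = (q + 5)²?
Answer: 345548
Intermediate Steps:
S(q, h) = -(5 + q)²/2 (S(q, h) = -(q + 5)²/2 = -(5 + q)²/2)
P(w) = 4*w*(3 + w) (P(w) = (4*w)*(3 + w) = 4*w*(3 + w))
(46 + 118)*P(S(2, -3)) = (46 + 118)*(4*(-(5 + 2)²/2)*(3 - (5 + 2)²/2)) = 164*(4*(-½*7²)*(3 - ½*7²)) = 164*(4*(-½*49)*(3 - ½*49)) = 164*(4*(-49/2)*(3 - 49/2)) = 164*(4*(-49/2)*(-43/2)) = 164*2107 = 345548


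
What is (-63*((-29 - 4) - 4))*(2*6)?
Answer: 27972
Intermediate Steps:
(-63*((-29 - 4) - 4))*(2*6) = -63*(-33 - 4)*12 = -63*(-37)*12 = 2331*12 = 27972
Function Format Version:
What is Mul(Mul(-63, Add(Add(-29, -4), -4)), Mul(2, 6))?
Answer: 27972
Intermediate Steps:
Mul(Mul(-63, Add(Add(-29, -4), -4)), Mul(2, 6)) = Mul(Mul(-63, Add(-33, -4)), 12) = Mul(Mul(-63, -37), 12) = Mul(2331, 12) = 27972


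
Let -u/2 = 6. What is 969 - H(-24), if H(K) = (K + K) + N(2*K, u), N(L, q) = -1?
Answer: 1018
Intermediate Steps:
u = -12 (u = -2*6 = -12)
H(K) = -1 + 2*K (H(K) = (K + K) - 1 = 2*K - 1 = -1 + 2*K)
969 - H(-24) = 969 - (-1 + 2*(-24)) = 969 - (-1 - 48) = 969 - 1*(-49) = 969 + 49 = 1018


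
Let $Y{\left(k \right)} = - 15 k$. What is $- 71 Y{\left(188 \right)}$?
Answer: $200220$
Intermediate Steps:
$- 71 Y{\left(188 \right)} = - 71 \left(\left(-15\right) 188\right) = \left(-71\right) \left(-2820\right) = 200220$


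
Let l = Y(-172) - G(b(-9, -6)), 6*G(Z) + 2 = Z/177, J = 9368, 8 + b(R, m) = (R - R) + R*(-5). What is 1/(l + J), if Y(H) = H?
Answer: 1062/9766469 ≈ 0.00010874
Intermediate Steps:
b(R, m) = -8 - 5*R (b(R, m) = -8 + ((R - R) + R*(-5)) = -8 + (0 - 5*R) = -8 - 5*R)
G(Z) = -1/3 + Z/1062 (G(Z) = -1/3 + (Z/177)/6 = -1/3 + Z/1062)
l = -182347/1062 (l = -172 - (-1/3 + (-8 - 5*(-9))/1062) = -172 - (-1/3 + (-8 + 45)/1062) = -172 - (-1/3 + (1/1062)*37) = -172 - (-1/3 + 37/1062) = -172 - 1*(-317/1062) = -172 + 317/1062 = -182347/1062 ≈ -171.70)
1/(l + J) = 1/(-182347/1062 + 9368) = 1/(9766469/1062) = 1062/9766469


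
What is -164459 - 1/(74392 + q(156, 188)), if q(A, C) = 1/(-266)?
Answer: -3254359260655/19788271 ≈ -1.6446e+5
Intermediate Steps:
q(A, C) = -1/266
-164459 - 1/(74392 + q(156, 188)) = -164459 - 1/(74392 - 1/266) = -164459 - 1/19788271/266 = -164459 - 1*266/19788271 = -164459 - 266/19788271 = -3254359260655/19788271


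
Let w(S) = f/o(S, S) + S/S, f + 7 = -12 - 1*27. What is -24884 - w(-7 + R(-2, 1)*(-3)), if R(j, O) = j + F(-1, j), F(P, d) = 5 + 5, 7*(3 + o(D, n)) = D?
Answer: -647171/26 ≈ -24891.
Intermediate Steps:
o(D, n) = -3 + D/7
F(P, d) = 10
f = -46 (f = -7 + (-12 - 1*27) = -7 + (-12 - 27) = -7 - 39 = -46)
R(j, O) = 10 + j (R(j, O) = j + 10 = 10 + j)
w(S) = 1 - 46/(-3 + S/7) (w(S) = -46/(-3 + S/7) + S/S = -46/(-3 + S/7) + 1 = 1 - 46/(-3 + S/7))
-24884 - w(-7 + R(-2, 1)*(-3)) = -24884 - (-343 + (-7 + (10 - 2)*(-3)))/(-21 + (-7 + (10 - 2)*(-3))) = -24884 - (-343 + (-7 + 8*(-3)))/(-21 + (-7 + 8*(-3))) = -24884 - (-343 + (-7 - 24))/(-21 + (-7 - 24)) = -24884 - (-343 - 31)/(-21 - 31) = -24884 - (-374)/(-52) = -24884 - (-1)*(-374)/52 = -24884 - 1*187/26 = -24884 - 187/26 = -647171/26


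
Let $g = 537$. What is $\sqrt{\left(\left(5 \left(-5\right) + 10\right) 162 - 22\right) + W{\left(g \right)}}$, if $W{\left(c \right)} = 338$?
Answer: $i \sqrt{2114} \approx 45.978 i$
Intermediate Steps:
$\sqrt{\left(\left(5 \left(-5\right) + 10\right) 162 - 22\right) + W{\left(g \right)}} = \sqrt{\left(\left(5 \left(-5\right) + 10\right) 162 - 22\right) + 338} = \sqrt{\left(\left(-25 + 10\right) 162 - 22\right) + 338} = \sqrt{\left(\left(-15\right) 162 - 22\right) + 338} = \sqrt{\left(-2430 - 22\right) + 338} = \sqrt{-2452 + 338} = \sqrt{-2114} = i \sqrt{2114}$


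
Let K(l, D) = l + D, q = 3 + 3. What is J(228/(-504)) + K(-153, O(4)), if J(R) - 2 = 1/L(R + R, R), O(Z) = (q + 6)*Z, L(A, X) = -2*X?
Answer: -1936/19 ≈ -101.89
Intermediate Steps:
q = 6
O(Z) = 12*Z (O(Z) = (6 + 6)*Z = 12*Z)
J(R) = 2 - 1/(2*R) (J(R) = 2 + 1/(-2*R) = 2 - 1/(2*R))
K(l, D) = D + l
J(228/(-504)) + K(-153, O(4)) = (2 - 1/(2*(228/(-504)))) + (12*4 - 153) = (2 - 1/(2*(228*(-1/504)))) + (48 - 153) = (2 - 1/(2*(-19/42))) - 105 = (2 - ½*(-42/19)) - 105 = (2 + 21/19) - 105 = 59/19 - 105 = -1936/19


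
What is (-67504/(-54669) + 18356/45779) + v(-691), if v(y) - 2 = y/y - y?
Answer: 1740962122574/2502692151 ≈ 695.64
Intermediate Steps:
v(y) = 3 - y (v(y) = 2 + (y/y - y) = 2 + (1 - y) = 3 - y)
(-67504/(-54669) + 18356/45779) + v(-691) = (-67504/(-54669) + 18356/45779) + (3 - 1*(-691)) = (-67504*(-1/54669) + 18356*(1/45779)) + (3 + 691) = (67504/54669 + 18356/45779) + 694 = 4093769780/2502692151 + 694 = 1740962122574/2502692151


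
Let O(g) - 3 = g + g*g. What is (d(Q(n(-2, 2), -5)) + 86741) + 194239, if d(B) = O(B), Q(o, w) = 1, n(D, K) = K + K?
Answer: 280985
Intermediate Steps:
n(D, K) = 2*K
O(g) = 3 + g + g² (O(g) = 3 + (g + g*g) = 3 + (g + g²) = 3 + g + g²)
d(B) = 3 + B + B²
(d(Q(n(-2, 2), -5)) + 86741) + 194239 = ((3 + 1 + 1²) + 86741) + 194239 = ((3 + 1 + 1) + 86741) + 194239 = (5 + 86741) + 194239 = 86746 + 194239 = 280985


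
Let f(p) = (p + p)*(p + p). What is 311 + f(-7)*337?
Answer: 66363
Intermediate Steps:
f(p) = 4*p² (f(p) = (2*p)*(2*p) = 4*p²)
311 + f(-7)*337 = 311 + (4*(-7)²)*337 = 311 + (4*49)*337 = 311 + 196*337 = 311 + 66052 = 66363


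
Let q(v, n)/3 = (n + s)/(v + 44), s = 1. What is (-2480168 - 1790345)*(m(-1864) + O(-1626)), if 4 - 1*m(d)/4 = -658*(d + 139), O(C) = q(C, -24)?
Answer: 30673262910062747/1582 ≈ 1.9389e+13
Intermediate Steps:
q(v, n) = 3*(1 + n)/(44 + v) (q(v, n) = 3*((n + 1)/(v + 44)) = 3*((1 + n)/(44 + v)) = 3*(1 + n)/(44 + v))
O(C) = -69/(44 + C) (O(C) = 3*(1 - 24)/(44 + C) = 3*(-23)/(44 + C) = -69/(44 + C))
m(d) = 365864 + 2632*d (m(d) = 16 - (-2632)*(d + 139) = 16 - (-2632)*(139 + d) = 16 - 4*(-91462 - 658*d) = 16 + (365848 + 2632*d) = 365864 + 2632*d)
(-2480168 - 1790345)*(m(-1864) + O(-1626)) = (-2480168 - 1790345)*((365864 + 2632*(-1864)) - 69/(44 - 1626)) = -4270513*((365864 - 4906048) - 69/(-1582)) = -4270513*(-4540184 - 69*(-1/1582)) = -4270513*(-4540184 + 69/1582) = -4270513*(-7182571019/1582) = 30673262910062747/1582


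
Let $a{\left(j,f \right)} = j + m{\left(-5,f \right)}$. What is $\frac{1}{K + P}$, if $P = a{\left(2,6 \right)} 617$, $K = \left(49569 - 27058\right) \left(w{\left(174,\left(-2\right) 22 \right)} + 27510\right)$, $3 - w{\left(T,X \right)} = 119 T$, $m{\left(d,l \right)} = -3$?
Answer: $\frac{1}{153231760} \approx 6.5261 \cdot 10^{-9}$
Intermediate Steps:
$w{\left(T,X \right)} = 3 - 119 T$
$K = 153232377$ ($K = \left(49569 - 27058\right) \left(\left(3 - 20706\right) + 27510\right) = 22511 \left(\left(3 - 20706\right) + 27510\right) = 22511 \left(-20703 + 27510\right) = 22511 \cdot 6807 = 153232377$)
$a{\left(j,f \right)} = -3 + j$ ($a{\left(j,f \right)} = j - 3 = -3 + j$)
$P = -617$ ($P = \left(-3 + 2\right) 617 = \left(-1\right) 617 = -617$)
$\frac{1}{K + P} = \frac{1}{153232377 - 617} = \frac{1}{153231760}$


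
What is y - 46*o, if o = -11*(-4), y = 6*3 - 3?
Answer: -2009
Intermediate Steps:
y = 15 (y = 18 - 3 = 15)
o = 44
y - 46*o = 15 - 46*44 = 15 - 2024 = -2009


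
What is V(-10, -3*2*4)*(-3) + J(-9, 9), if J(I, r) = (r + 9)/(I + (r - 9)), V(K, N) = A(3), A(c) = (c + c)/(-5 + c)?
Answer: 7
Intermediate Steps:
A(c) = 2*c/(-5 + c) (A(c) = (2*c)/(-5 + c) = 2*c/(-5 + c))
V(K, N) = -3 (V(K, N) = 2*3/(-5 + 3) = 2*3/(-2) = 2*3*(-1/2) = -3)
J(I, r) = (9 + r)/(-9 + I + r) (J(I, r) = (9 + r)/(I + (-9 + r)) = (9 + r)/(-9 + I + r))
V(-10, -3*2*4)*(-3) + J(-9, 9) = -3*(-3) + (9 + 9)/(-9 - 9 + 9) = 9 + 18/(-9) = 9 - 1/9*18 = 9 - 2 = 7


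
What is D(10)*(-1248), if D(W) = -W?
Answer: 12480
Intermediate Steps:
D(10)*(-1248) = -1*10*(-1248) = -10*(-1248) = 12480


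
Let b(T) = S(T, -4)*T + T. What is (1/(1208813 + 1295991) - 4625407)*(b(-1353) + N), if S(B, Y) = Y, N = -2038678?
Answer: 23572562572726003513/2504804 ≈ 9.4109e+12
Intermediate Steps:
b(T) = -3*T (b(T) = -4*T + T = -3*T)
(1/(1208813 + 1295991) - 4625407)*(b(-1353) + N) = (1/(1208813 + 1295991) - 4625407)*(-3*(-1353) - 2038678) = (1/2504804 - 4625407)*(4059 - 2038678) = (1/2504804 - 4625407)*(-2034619) = -11585737955227/2504804*(-2034619) = 23572562572726003513/2504804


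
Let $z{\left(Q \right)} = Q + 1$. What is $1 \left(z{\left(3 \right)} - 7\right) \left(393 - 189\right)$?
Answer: $-612$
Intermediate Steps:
$z{\left(Q \right)} = 1 + Q$
$1 \left(z{\left(3 \right)} - 7\right) \left(393 - 189\right) = 1 \left(\left(1 + 3\right) - 7\right) \left(393 - 189\right) = 1 \left(4 - 7\right) 204 = 1 \left(-3\right) 204 = \left(-3\right) 204 = -612$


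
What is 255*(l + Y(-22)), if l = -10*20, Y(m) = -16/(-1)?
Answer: -46920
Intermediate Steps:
Y(m) = 16 (Y(m) = -16*(-1) = 16)
l = -200
255*(l + Y(-22)) = 255*(-200 + 16) = 255*(-184) = -46920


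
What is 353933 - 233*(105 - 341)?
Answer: 408921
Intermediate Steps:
353933 - 233*(105 - 341) = 353933 - 233*(-236) = 353933 - 1*(-54988) = 353933 + 54988 = 408921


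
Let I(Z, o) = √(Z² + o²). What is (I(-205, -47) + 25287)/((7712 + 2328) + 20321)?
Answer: 25287/30361 + √44234/30361 ≈ 0.83980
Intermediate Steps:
(I(-205, -47) + 25287)/((7712 + 2328) + 20321) = (√((-205)² + (-47)²) + 25287)/((7712 + 2328) + 20321) = (√(42025 + 2209) + 25287)/(10040 + 20321) = (√44234 + 25287)/30361 = (25287 + √44234)*(1/30361) = 25287/30361 + √44234/30361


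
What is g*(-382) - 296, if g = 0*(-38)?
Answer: -296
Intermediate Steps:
g = 0
g*(-382) - 296 = 0*(-382) - 296 = 0 - 296 = -296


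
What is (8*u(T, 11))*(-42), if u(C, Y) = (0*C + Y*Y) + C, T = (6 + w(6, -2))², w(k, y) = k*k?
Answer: -633360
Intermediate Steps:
w(k, y) = k²
T = 1764 (T = (6 + 6²)² = (6 + 36)² = 42² = 1764)
u(C, Y) = C + Y² (u(C, Y) = (0 + Y²) + C = Y² + C = C + Y²)
(8*u(T, 11))*(-42) = (8*(1764 + 11²))*(-42) = (8*(1764 + 121))*(-42) = (8*1885)*(-42) = 15080*(-42) = -633360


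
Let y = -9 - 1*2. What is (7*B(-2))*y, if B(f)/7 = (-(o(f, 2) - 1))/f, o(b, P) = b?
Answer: 1617/2 ≈ 808.50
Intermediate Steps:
y = -11 (y = -9 - 2 = -11)
B(f) = 7*(1 - f)/f (B(f) = 7*((-(f - 1))/f) = 7*((-(-1 + f))/f) = 7*((1 - f)/f) = 7*(1 - f)/f)
(7*B(-2))*y = (7*(-7 + 7/(-2)))*(-11) = (7*(-7 + 7*(-½)))*(-11) = (7*(-7 - 7/2))*(-11) = (7*(-21/2))*(-11) = -147/2*(-11) = 1617/2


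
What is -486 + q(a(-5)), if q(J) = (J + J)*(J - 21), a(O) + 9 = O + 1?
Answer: 398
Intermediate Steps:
a(O) = -8 + O (a(O) = -9 + (O + 1) = -9 + (1 + O) = -8 + O)
q(J) = 2*J*(-21 + J) (q(J) = (2*J)*(-21 + J) = 2*J*(-21 + J))
-486 + q(a(-5)) = -486 + 2*(-8 - 5)*(-21 + (-8 - 5)) = -486 + 2*(-13)*(-21 - 13) = -486 + 2*(-13)*(-34) = -486 + 884 = 398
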